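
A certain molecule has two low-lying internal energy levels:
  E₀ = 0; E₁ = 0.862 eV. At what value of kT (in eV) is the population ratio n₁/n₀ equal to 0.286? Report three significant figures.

0.689 eV

n₁/n₀ = exp[−(E₁−E₀)/kT] = 0.286.
⇒ (E₁−E₀)/kT = ln(1/0.286) = ln(3.4965) = 1.2518.
kT = 0.862 eV / 1.2518 = 0.689 eV.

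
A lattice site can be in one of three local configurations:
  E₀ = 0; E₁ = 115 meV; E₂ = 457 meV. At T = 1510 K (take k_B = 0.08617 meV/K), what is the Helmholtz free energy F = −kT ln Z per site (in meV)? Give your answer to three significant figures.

-47.7 meV

k_BT = 0.08617 × 1510 K = 130.12 meV.
Eᵢ/kT = 0, 0.88380, 3.5121.
Z = Σ e^(−Eᵢ/kT) = e^(−0) + e^(−0.88380) + e^(−3.5121) = 1.0000 + 0.41321 + 0.029834 = 1.4430.
F = −kT ln Z = −130.12 × ln(1.4430) = −130.12 × 0.36672 = -47.7 meV.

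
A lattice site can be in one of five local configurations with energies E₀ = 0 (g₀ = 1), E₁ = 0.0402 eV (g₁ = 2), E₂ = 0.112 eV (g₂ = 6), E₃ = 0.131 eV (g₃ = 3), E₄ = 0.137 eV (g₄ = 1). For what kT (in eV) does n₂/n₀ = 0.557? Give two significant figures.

n₂/n₀ = (g₂/g₀) exp[−(E₂−E₀)/kT] = 0.557.
⇒ (E₂−E₀)/kT = ln((6/1)/0.557) = ln(10.77) = 2.377.
kT = 0.112 eV / 2.377 = 0.047 eV.

0.047 eV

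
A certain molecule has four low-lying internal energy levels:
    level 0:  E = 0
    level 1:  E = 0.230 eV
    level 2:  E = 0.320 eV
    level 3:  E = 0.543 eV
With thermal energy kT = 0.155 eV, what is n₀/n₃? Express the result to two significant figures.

33

n₀/n₃ = exp[−(E₀−E₃)/kT] = exp(−(-0.543 eV)/(0.155 eV)) = exp(3.503) = 33.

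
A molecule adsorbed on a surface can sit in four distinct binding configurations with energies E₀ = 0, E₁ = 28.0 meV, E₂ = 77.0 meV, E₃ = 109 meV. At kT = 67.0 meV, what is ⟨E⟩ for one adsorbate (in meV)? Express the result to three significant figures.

29.6 meV

Eᵢ/kT = 0, 0.41791, 1.1493, 1.6269.
Z = Σ e^(−Eᵢ/kT) = e^(−0) + e^(−0.41791) + e^(−1.1493) + e^(−1.6269) = 1.0000 + 0.65842 + 0.31686 + 0.19654 = 2.1718.
⟨E⟩ = Σ Eᵢ e^(−Eᵢ/kT) / Z = (0·1.0000 + 28.0·0.65842 + 77.0·0.31686 + 109·0.19654) / 2.1718 = 29.6 meV.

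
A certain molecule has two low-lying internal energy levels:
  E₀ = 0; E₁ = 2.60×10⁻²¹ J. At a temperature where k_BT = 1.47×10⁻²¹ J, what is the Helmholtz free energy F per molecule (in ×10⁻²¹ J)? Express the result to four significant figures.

-0.2315 ×10⁻²¹ J

Eᵢ/kT = 0, 1.76871.
Z = Σ e^(−Eᵢ/kT) = e^(−0) + e^(−1.76871) = 1.00000 + 0.170553 = 1.17055.
F = −kT ln Z = −1.47 × ln(1.17055) = −1.47 × 0.157474 = -0.2315 ×10⁻²¹ J.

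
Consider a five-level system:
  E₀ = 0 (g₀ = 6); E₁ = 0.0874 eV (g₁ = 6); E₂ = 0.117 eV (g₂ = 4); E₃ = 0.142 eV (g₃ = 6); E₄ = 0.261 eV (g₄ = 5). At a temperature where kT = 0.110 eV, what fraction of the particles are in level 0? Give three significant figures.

Eᵢ/kT = 0, 0.79455, 1.0636, 1.2909, 2.3727.
Z = Σ gᵢe^(−Eᵢ/kT) = 6·e^(−0) + 6·e^(−0.79455) + 4·e^(−1.0636) + 6·e^(−1.2909) + 5·e^(−2.3727) = 6.0000 + 2.7107 + 1.3808 + 1.6501 + 0.46614 = 12.208.
P₀ = g₀ e^(−E₀/kT) / Z = 6.0000/12.208 = 0.491.

0.491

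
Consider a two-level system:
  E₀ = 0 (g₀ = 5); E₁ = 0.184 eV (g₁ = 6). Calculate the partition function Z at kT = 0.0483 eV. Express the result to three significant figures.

Z = 5.13

Eᵢ/kT = 0, 3.8095.
Z = Σ gᵢe^(−Eᵢ/kT) = 5·e^(−0) + 6·e^(−3.8095) = 5.0000 + 0.13296 = 5.1330.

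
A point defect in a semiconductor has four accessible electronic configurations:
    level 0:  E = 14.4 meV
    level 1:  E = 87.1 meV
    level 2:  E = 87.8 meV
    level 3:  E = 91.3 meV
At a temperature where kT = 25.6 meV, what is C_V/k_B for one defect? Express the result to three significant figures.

1.02

Eᵢ/kT = 0.56250, 3.4023, 3.4297, 3.5664.
Z = Σ e^(−Eᵢ/kT) = e^(−0.56250) + e^(−3.4023) + e^(−3.4297) + e^(−3.5664) = 0.56978 + 0.033297 + 0.032397 + 0.028257 = 0.66373.
⟨E⟩ = 24.904 meV, ⟨E²⟩ = 1289.7 meV².
C_V/k_B = (⟨E²⟩ − ⟨E⟩²)/(kT)² = (1289.7 − 620.21)/655.36 = 1.02.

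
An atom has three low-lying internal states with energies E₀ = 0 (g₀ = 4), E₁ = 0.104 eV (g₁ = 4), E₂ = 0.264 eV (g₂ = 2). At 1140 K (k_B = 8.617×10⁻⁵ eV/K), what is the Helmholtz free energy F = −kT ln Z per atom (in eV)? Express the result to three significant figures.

-0.168 eV

k_BT = 8.617×10⁻⁵ × 1140 K = 0.098234 eV.
Eᵢ/kT = 0, 1.0587, 2.6875.
Z = Σ gᵢe^(−Eᵢ/kT) = 4·e^(−0) + 4·e^(−1.0587) + 2·e^(−2.6875) = 4.0000 + 1.3876 + 0.13610 = 5.5237.
F = −kT ln Z = −0.098234 × ln(5.5237) = −0.098234 × 1.7090 = -0.168 eV.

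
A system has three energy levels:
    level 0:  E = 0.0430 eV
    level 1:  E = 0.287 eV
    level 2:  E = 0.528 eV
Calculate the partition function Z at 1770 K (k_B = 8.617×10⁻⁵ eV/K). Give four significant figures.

Z = 0.9380

k_BT = 8.617×10⁻⁵ × 1770 K = 0.152521 eV.
Eᵢ/kT = 0.281928, 1.88171, 3.46182.
Z = Σ e^(−Eᵢ/kT) = e^(−0.281928) + e^(−1.88171) + e^(−3.46182) = 0.754328 + 0.152329 + 0.0313726 = 0.938030.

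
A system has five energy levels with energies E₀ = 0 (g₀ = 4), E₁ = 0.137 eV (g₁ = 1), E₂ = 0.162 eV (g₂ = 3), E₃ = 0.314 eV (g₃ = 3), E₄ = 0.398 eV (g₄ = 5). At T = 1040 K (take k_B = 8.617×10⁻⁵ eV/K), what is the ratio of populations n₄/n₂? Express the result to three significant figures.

k_BT = 8.617×10⁻⁵ × 1040 K = 0.089617 eV.
n₄/n₂ = (g₄/g₂) exp[−(E₄−E₂)/kT] = (5/3) × exp(−(0.236 eV)/(0.089617 eV)) = (5/3) × exp(-2.6334) = 0.120.

0.120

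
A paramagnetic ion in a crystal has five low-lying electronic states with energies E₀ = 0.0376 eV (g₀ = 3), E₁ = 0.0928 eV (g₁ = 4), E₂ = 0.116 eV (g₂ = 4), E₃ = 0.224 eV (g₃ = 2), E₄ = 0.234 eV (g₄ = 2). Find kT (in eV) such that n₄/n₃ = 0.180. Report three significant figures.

n₄/n₃ = (g₄/g₃) exp[−(E₄−E₃)/kT] = 0.180.
⇒ (E₄−E₃)/kT = ln((2/2)/0.180) = ln(5.5556) = 1.7148.
kT = 0.010 eV / 1.7148 = 0.00583 eV.

0.00583 eV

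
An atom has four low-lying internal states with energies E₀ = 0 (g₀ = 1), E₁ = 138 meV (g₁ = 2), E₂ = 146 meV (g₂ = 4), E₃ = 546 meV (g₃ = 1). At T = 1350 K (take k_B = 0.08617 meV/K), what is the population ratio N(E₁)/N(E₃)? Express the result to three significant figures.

k_BT = 0.08617 × 1350 K = 116.33 meV.
n₁/n₃ = (g₁/g₃) exp[−(E₁−E₃)/kT] = (2/1) × exp(−(-408 meV)/(116.33 meV)) = (2/1) × exp(3.5073) = 66.7.

66.7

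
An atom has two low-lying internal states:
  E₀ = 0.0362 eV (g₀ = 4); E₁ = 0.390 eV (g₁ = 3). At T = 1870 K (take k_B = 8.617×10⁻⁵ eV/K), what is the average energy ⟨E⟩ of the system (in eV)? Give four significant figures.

k_BT = 8.617×10⁻⁵ × 1870 K = 0.161138 eV.
Eᵢ/kT = 0.224652, 2.42029.
Z = Σ gᵢe^(−Eᵢ/kT) = 4·e^(−0.224652) + 3·e^(−2.42029) = 3.19518 + 0.266688 = 3.46187.
⟨E⟩ = Σ Eᵢ gᵢe^(−Eᵢ/kT) / Z = (0.0362·3.19518 + 0.390·0.266688) / 3.46187 = 0.06346 eV.

0.06346 eV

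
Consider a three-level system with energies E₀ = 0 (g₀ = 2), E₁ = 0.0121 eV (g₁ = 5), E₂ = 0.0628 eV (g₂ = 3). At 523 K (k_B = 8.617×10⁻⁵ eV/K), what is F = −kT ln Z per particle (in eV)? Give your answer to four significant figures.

-0.08482 eV

k_BT = 8.617×10⁻⁵ × 523 K = 0.0450669 eV.
Eᵢ/kT = 0, 0.268490, 1.39348.
Z = Σ gᵢe^(−Eᵢ/kT) = 2·e^(−0) + 5·e^(−0.268490) + 3·e^(−1.39348) = 2.00000 + 3.82267 + 0.744630 = 6.56730.
F = −kT ln Z = −0.0450669 × ln(6.56730) = −0.0450669 × 1.88210 = -0.08482 eV.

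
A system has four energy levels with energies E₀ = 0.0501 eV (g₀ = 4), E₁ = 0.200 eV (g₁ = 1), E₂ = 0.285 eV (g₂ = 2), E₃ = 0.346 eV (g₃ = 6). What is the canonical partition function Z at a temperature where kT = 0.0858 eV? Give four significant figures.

Z = 2.507

Eᵢ/kT = 0.583916, 2.33100, 3.32168, 4.03263.
Z = Σ gᵢe^(−Eᵢ/kT) = 4·e^(−0.583916) + 1·e^(−2.33100) + 2·e^(−3.32168) + 6·e^(−4.03263) = 2.23084 + 0.0971985 + 0.0721843 + 0.106366 = 2.50659.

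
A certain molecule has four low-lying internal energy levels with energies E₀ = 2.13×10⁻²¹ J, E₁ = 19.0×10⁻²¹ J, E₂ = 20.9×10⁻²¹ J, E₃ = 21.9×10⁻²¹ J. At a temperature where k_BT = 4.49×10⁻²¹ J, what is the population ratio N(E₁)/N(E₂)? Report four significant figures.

1.527

n₁/n₂ = exp[−(E₁−E₂)/kT] = exp(−(-1.9 ×10⁻²¹ J)/(4.49 ×10⁻²¹ J)) = exp(0.423163) = 1.527.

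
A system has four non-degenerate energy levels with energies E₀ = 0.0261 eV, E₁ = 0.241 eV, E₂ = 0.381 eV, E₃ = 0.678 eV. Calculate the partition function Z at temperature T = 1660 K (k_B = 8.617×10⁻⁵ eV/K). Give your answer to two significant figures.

Z = 1.1

k_BT = 8.617×10⁻⁵ × 1660 K = 0.1430 eV.
Eᵢ/kT = 0.1825, 1.685, 2.664, 4.741.
Z = Σ e^(−Eᵢ/kT) = e^(−0.1825) + e^(−1.685) + e^(−2.664) + e^(−4.741) = 0.8332 + 0.1854 + 0.06967 + 0.008730 = 1.097.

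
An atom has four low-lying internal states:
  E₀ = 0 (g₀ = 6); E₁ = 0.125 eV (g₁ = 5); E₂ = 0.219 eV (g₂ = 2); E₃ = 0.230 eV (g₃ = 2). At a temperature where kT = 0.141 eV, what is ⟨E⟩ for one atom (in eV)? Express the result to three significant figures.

0.0496 eV

Eᵢ/kT = 0, 0.88652, 1.5532, 1.6312.
Z = Σ gᵢe^(−Eᵢ/kT) = 6·e^(−0) + 5·e^(−0.88652) + 2·e^(−1.5532) + 2·e^(−1.6312) = 6.0000 + 2.0604 + 0.42314 + 0.39139 = 8.8749.
⟨E⟩ = Σ Eᵢ gᵢe^(−Eᵢ/kT) / Z = (0·6.0000 + 0.125·2.0604 + 0.219·0.42314 + 0.230·0.39139) / 8.8749 = 0.0496 eV.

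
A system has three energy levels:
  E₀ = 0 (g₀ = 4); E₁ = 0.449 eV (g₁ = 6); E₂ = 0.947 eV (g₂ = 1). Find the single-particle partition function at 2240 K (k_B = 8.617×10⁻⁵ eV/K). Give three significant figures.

Z = 4.59

k_BT = 8.617×10⁻⁵ × 2240 K = 0.19302 eV.
Eᵢ/kT = 0, 2.3262, 4.9062.
Z = Σ gᵢe^(−Eᵢ/kT) = 4·e^(−0) + 6·e^(−2.3262) + 1·e^(−4.9062) = 4.0000 + 0.58600 + 0.0074006 = 4.5934.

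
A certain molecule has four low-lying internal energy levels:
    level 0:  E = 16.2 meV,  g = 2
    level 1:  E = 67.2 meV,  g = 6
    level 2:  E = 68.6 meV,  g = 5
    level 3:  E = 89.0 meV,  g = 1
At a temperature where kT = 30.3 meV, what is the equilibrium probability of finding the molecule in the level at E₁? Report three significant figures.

Eᵢ/kT = 0.53465, 2.2178, 2.2640, 2.9373.
Z = Σ gᵢe^(−Eᵢ/kT) = 2·e^(−0.53465) + 6·e^(−2.2178) + 5·e^(−2.2640) + 1·e^(−2.9373) = 1.1717 + 0.65309 + 0.51967 + 0.053009 = 2.3975.
P₁ = g₁ e^(−E₁/kT) / Z = 0.65309/2.3975 = 0.272.

0.272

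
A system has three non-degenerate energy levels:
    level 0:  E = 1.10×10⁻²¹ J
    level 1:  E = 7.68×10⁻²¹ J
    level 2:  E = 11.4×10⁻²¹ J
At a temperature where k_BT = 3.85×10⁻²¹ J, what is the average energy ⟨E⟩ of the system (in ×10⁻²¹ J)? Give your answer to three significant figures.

Eᵢ/kT = 0.28571, 1.9948, 2.9610.
Z = Σ e^(−Eᵢ/kT) = e^(−0.28571) + e^(−1.9948) + e^(−2.9610) = 0.75148 + 0.13604 + 0.051767 = 0.93929.
⟨E⟩ = Σ Eᵢ e^(−Eᵢ/kT) / Z = (1.10·0.75148 + 7.68·0.13604 + 11.4·0.051767) / 0.93929 = 2.62 ×10⁻²¹ J.

2.62 ×10⁻²¹ J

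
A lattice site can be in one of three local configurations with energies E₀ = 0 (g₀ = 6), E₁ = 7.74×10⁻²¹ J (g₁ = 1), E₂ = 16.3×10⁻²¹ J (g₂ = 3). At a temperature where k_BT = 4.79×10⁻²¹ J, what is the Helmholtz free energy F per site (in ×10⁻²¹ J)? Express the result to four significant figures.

-8.815 ×10⁻²¹ J

Eᵢ/kT = 0, 1.61587, 3.40292.
Z = Σ gᵢe^(−Eᵢ/kT) = 6·e^(−0) + 1·e^(−1.61587) + 3·e^(−3.40292) = 6.00000 + 0.198718 + 0.0998279 = 6.29855.
F = −kT ln Z = −4.79 × ln(6.29855) = −4.79 × 1.84032 = -8.815 ×10⁻²¹ J.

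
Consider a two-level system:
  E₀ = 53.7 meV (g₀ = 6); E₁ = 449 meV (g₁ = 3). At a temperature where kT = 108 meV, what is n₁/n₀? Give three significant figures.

n₁/n₀ = (g₁/g₀) exp[−(E₁−E₀)/kT] = (3/6) × exp(−(395.3 meV)/(108 meV)) = (3/6) × exp(-3.6602) = 0.0129.

0.0129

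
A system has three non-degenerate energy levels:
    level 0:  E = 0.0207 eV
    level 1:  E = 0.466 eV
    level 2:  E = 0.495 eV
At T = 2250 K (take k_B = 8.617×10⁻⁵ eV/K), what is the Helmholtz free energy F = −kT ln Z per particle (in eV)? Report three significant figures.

k_BT = 8.617×10⁻⁵ × 2250 K = 0.19388 eV.
Eᵢ/kT = 0.10677, 2.4035, 2.5531.
Z = Σ e^(−Eᵢ/kT) = e^(−0.10677) + e^(−2.4035) + e^(−2.5531) = 0.89873 + 0.090401 + 0.077840 = 1.0670.
F = −kT ln Z = −0.19388 × ln(1.0670) = −0.19388 × 0.064851 = -0.0126 eV.

-0.0126 eV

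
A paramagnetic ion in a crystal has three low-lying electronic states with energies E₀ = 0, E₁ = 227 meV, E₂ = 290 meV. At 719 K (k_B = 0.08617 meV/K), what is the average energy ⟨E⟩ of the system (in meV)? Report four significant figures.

k_BT = 0.08617 × 719 K = 61.9562 meV.
Eᵢ/kT = 0, 3.66388, 4.68073.
Z = Σ e^(−Eᵢ/kT) = e^(−0) + e^(−3.66388) + e^(−4.68073) = 1.00000 + 0.0256329 + 0.00927224 = 1.03491.
⟨E⟩ = Σ Eᵢ e^(−Eᵢ/kT) / Z = (0·1.00000 + 227·0.0256329 + 290·0.00927224) / 1.03491 = 8.221 meV.

8.221 meV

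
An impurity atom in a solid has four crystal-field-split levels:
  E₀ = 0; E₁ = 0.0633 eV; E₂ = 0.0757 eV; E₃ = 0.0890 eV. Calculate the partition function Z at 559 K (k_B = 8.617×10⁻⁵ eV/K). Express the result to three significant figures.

Z = 1.63

k_BT = 8.617×10⁻⁵ × 559 K = 0.048169 eV.
Eᵢ/kT = 0, 1.3141, 1.5716, 1.8477.
Z = Σ e^(−Eᵢ/kT) = e^(−0) + e^(−1.3141) + e^(−1.5716) + e^(−1.8477) = 1.0000 + 0.26872 + 0.20771 + 0.15760 = 1.6340.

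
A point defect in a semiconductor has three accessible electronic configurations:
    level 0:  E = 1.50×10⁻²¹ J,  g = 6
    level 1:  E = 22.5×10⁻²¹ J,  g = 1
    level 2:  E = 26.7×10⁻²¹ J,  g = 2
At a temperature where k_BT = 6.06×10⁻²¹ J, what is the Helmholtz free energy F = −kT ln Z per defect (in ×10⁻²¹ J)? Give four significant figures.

-9.421 ×10⁻²¹ J

Eᵢ/kT = 0.247525, 3.71287, 4.40594.
Z = Σ gᵢe^(−Eᵢ/kT) = 6·e^(−0.247525) + 1·e^(−3.71287) + 2·e^(−4.40594) = 4.68438 + 0.0244074 + 0.0244093 = 4.73320.
F = −kT ln Z = −6.06 × ln(4.73320) = −6.06 × 1.55460 = -9.421 ×10⁻²¹ J.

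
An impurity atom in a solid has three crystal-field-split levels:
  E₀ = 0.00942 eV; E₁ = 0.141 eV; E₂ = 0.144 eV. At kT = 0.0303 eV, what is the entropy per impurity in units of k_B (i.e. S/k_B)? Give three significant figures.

0.131

Eᵢ/kT = 0.31089, 4.6535, 4.7525.
Z = Σ e^(−Eᵢ/kT) = e^(−0.31089) + e^(−4.6535) + e^(−4.7525) = 0.73279 + 0.0095282 + 0.0086301 = 0.75095.
⟨E⟩ = Σ EᵢPᵢ = 0.012636 eV.
S/k_B = ln Z + ⟨E⟩/kT = ln(0.75095) + 0.012636/0.0303 = -0.28642 + 0.41703 = 0.131.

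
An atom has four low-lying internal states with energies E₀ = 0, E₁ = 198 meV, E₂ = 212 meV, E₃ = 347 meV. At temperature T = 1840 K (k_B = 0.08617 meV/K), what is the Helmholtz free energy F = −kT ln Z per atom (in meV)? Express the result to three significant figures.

-80.5 meV

k_BT = 0.08617 × 1840 K = 158.55 meV.
Eᵢ/kT = 0, 1.2488, 1.3371, 2.1886.
Z = Σ e^(−Eᵢ/kT) = e^(−0) + e^(−1.2488) + e^(−1.3371) + e^(−2.1886) = 1.0000 + 0.28685 + 0.26261 + 0.11207 = 1.6615.
F = −kT ln Z = −158.55 × ln(1.6615) = −158.55 × 0.50772 = -80.5 meV.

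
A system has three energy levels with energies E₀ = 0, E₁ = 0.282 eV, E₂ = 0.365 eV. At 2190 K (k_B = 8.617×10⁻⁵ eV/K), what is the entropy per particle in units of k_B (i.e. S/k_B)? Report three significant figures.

k_BT = 8.617×10⁻⁵ × 2190 K = 0.18871 eV.
Eᵢ/kT = 0, 1.4944, 1.9342.
Z = Σ e^(−Eᵢ/kT) = e^(−0) + e^(−1.4944) + e^(−1.9342) = 1.0000 + 0.22438 + 0.14454 = 1.3689.
⟨E⟩ = Σ EᵢPᵢ = 0.084763 eV.
S/k_B = ln Z + ⟨E⟩/kT = ln(1.3689) + 0.084763/0.18871 = 0.31401 + 0.44917 = 0.763.

0.763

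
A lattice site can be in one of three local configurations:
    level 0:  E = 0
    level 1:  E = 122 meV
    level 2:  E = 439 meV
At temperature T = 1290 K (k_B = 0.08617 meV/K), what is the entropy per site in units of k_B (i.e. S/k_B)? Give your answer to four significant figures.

0.6292

k_BT = 0.08617 × 1290 K = 111.159 meV.
Eᵢ/kT = 0, 1.09753, 3.94930.
Z = Σ e^(−Eᵢ/kT) = e^(−0) + e^(−1.09753) + e^(−3.94930) = 1.00000 + 0.333694 + 0.0192682 = 1.35296.
⟨E⟩ = Σ EᵢPᵢ = 36.3421 meV.
S/k_B = ln Z + ⟨E⟩/kT = ln(1.35296) + 36.3421/111.159 = 0.302295 + 0.326938 = 0.6292.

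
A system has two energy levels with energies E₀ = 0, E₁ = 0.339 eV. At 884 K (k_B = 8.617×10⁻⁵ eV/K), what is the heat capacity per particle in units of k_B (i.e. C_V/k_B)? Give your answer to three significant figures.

k_BT = 8.617×10⁻⁵ × 884 K = 0.076174 eV.
Eᵢ/kT = 0, 4.4503.
Z = Σ e^(−Eᵢ/kT) = e^(−0) + e^(−4.4503) = 1.0000 + 0.011675 = 1.0117.
⟨E⟩ = 0.0039121 eV, ⟨E²⟩ = 0.0013262 eV².
C_V/k_B = (⟨E²⟩ − ⟨E⟩²)/(kT)² = (0.0013262 − 0.000015305)/0.0058025 = 0.226.

0.226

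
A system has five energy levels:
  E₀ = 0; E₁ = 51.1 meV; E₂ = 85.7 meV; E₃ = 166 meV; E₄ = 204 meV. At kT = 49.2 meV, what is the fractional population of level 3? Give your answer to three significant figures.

Eᵢ/kT = 0, 1.0386, 1.7419, 3.3740, 4.1463.
Z = Σ e^(−Eᵢ/kT) = e^(−0) + e^(−1.0386) + e^(−1.7419) + e^(−3.3740) + e^(−4.1463) = 1.0000 + 0.35395 + 0.17519 + 0.034252 + 0.015823 = 1.5792.
P₃ = e^(−E₃/kT) / Z = 0.034252/1.5792 = 0.0217.

0.0217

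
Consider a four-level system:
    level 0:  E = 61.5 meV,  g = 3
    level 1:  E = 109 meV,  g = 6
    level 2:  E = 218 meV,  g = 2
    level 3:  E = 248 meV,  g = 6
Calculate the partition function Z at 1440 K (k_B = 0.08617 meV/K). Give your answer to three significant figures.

k_BT = 0.08617 × 1440 K = 124.08 meV.
Eᵢ/kT = 0.49565, 0.87847, 1.7569, 1.9987.
Z = Σ gᵢe^(−Eᵢ/kT) = 3·e^(−0.49565) + 6·e^(−0.87847) + 2·e^(−1.7569) + 6·e^(−1.9987) = 1.8275 + 2.4925 + 0.34516 + 0.81307 = 5.4782.

Z = 5.48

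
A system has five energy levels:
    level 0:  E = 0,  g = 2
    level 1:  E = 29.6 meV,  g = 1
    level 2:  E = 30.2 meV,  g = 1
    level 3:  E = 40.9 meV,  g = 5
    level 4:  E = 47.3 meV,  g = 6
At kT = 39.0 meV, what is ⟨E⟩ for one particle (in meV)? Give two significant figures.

28 meV

Eᵢ/kT = 0, 0.7590, 0.7744, 1.049, 1.213.
Z = Σ gᵢe^(−Eᵢ/kT) = 2·e^(−0) + 1·e^(−0.7590) + 1·e^(−0.7744) + 5·e^(−1.049) + 6·e^(−1.213) = 2.000 + 0.4681 + 0.4610 + 1.751 + 1.784 = 6.464.
⟨E⟩ = Σ Eᵢ gᵢe^(−Eᵢ/kT) / Z = (0·2.000 + 29.6·0.4681 + 30.2·0.4610 + 40.9·1.751 + 47.3·1.784) / 6.464 = 28 meV.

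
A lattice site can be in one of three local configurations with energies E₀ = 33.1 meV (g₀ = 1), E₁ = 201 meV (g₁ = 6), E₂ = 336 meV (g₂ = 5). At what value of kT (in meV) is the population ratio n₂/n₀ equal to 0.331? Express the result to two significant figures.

n₂/n₀ = (g₂/g₀) exp[−(E₂−E₀)/kT] = 0.331.
⇒ (E₂−E₀)/kT = ln((5/1)/0.331) = ln(15.11) = 2.715.
kT = 302.9 meV / 2.715 = 110 meV.

110 meV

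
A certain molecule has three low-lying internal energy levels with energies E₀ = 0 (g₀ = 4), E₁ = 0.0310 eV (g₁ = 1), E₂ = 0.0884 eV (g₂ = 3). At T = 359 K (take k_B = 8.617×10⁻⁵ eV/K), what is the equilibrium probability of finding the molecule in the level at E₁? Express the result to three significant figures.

0.0809

k_BT = 8.617×10⁻⁵ × 359 K = 0.030935 eV.
Eᵢ/kT = 0, 1.0021, 2.8576.
Z = Σ gᵢe^(−Eᵢ/kT) = 4·e^(−0) + 1·e^(−1.0021) + 3·e^(−2.8576) = 4.0000 + 0.36711 + 0.17222 = 4.5393.
P₁ = g₁ e^(−E₁/kT) / Z = 0.36711/4.5393 = 0.0809.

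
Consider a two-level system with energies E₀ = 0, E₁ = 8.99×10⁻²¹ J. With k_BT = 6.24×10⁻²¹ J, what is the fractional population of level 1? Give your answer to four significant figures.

Eᵢ/kT = 0, 1.44071.
Z = Σ e^(−Eᵢ/kT) = e^(−0) + e^(−1.44071) = 1.00000 + 0.236760 = 1.23676.
P₁ = e^(−E₁/kT) / Z = 0.236760/1.23676 = 0.1914.

0.1914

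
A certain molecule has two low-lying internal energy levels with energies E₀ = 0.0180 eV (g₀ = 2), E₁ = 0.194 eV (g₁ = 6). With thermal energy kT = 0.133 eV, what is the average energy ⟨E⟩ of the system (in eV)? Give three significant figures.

Eᵢ/kT = 0.13534, 1.4586.
Z = Σ gᵢe^(−Eᵢ/kT) = 2·e^(−0.13534) + 6·e^(−1.4586) = 1.7468 + 1.3954 = 3.1422.
⟨E⟩ = Σ Eᵢ gᵢe^(−Eᵢ/kT) / Z = (0.0180·1.7468 + 0.194·1.3954) / 3.1422 = 0.0962 eV.

0.0962 eV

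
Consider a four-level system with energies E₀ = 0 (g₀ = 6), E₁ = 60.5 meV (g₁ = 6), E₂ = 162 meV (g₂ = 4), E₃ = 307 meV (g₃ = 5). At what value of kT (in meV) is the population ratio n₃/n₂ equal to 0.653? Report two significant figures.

n₃/n₂ = (g₃/g₂) exp[−(E₃−E₂)/kT] = 0.653.
⇒ (E₃−E₂)/kT = ln((5/4)/0.653) = ln(1.914) = 0.6492.
kT = 145 meV / 0.6492 = 220 meV.

220 meV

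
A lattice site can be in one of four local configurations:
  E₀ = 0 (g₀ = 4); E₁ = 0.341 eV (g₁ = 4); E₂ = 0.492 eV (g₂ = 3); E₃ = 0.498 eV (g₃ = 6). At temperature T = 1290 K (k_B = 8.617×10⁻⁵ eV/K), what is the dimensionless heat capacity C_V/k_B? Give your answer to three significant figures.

0.832

k_BT = 8.617×10⁻⁵ × 1290 K = 0.11116 eV.
Eᵢ/kT = 0, 3.0677, 4.4261, 4.4800.
Z = Σ gᵢe^(−Eᵢ/kT) = 4·e^(−0) + 4·e^(−3.0677) + 3·e^(−4.4261) + 6·e^(−4.4800) = 4.0000 + 0.18611 + 0.035883 + 0.068000 = 4.2900.
⟨E⟩ = 0.026802 eV, ⟨E²⟩ = 0.011000 eV².
C_V/k_B = (⟨E²⟩ − ⟨E⟩²)/(kT)² = (0.011000 − 0.00071835)/0.012357 = 0.832.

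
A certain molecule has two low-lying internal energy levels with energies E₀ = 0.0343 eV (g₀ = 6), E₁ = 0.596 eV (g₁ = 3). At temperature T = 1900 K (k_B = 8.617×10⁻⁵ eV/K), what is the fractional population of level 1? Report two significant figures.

0.016

k_BT = 8.617×10⁻⁵ × 1900 K = 0.1637 eV.
Eᵢ/kT = 0.2095, 3.641.
Z = Σ gᵢe^(−Eᵢ/kT) = 6·e^(−0.2095) + 3·e^(−3.641) = 4.866 + 0.07868 = 4.945.
P₁ = g₁ e^(−E₁/kT) / Z = 0.07868/4.945 = 0.016.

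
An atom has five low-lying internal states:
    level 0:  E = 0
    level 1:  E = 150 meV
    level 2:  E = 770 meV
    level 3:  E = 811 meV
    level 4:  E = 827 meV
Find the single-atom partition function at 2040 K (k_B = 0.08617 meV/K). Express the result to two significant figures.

k_BT = 0.08617 × 2040 K = 175.8 meV.
Eᵢ/kT = 0, 0.8532, 4.380, 4.613, 4.704.
Z = Σ e^(−Eᵢ/kT) = e^(−0) + e^(−0.8532) + e^(−4.380) + e^(−4.613) + e^(−4.704) = 1.000 + 0.4260 + 0.01253 + 0.009922 + 0.009059 = 1.458.

Z = 1.5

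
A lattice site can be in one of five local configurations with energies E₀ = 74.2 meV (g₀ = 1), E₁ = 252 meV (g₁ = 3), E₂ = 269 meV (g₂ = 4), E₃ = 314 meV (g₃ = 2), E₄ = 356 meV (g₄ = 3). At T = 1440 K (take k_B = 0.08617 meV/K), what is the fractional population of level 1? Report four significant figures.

k_BT = 0.08617 × 1440 K = 124.085 meV.
Eᵢ/kT = 0.597977, 2.03087, 2.16787, 2.53052, 2.86900.
Z = Σ gᵢe^(−Eᵢ/kT) = 1·e^(−0.597977) + 3·e^(−2.03087) + 4·e^(−2.16787) + 2·e^(−2.53052) + 3·e^(−2.86900) = 0.549923 + 0.393664 + 0.457684 + 0.159235 + 0.170267 = 1.73077.
P₁ = g₁ e^(−E₁/kT) / Z = 0.393664/1.73077 = 0.2275.

0.2275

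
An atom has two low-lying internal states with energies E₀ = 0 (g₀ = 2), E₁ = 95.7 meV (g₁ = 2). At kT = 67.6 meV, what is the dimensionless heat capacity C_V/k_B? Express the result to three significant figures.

Eᵢ/kT = 0, 1.4157.
Z = Σ gᵢe^(−Eᵢ/kT) = 2·e^(−0) + 2·e^(−1.4157) = 2.0000 + 0.48551 = 2.4855.
⟨E⟩ = 18.694 meV, ⟨E²⟩ = 1789.0 meV².
C_V/k_B = (⟨E²⟩ − ⟨E⟩²)/(kT)² = (1789.0 − 349.47)/4569.8 = 0.315.

0.315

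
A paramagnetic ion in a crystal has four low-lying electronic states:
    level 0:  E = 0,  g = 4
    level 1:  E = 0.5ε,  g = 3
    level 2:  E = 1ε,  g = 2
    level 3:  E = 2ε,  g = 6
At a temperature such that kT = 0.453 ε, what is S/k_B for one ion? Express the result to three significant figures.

Eᵢ/kT = 0, 1.1038, 2.2075, 4.4150.
Z = Σ gᵢe^(−Eᵢ/kT) = 4·e^(−0) + 3·e^(−1.1038) + 2·e^(−2.2075) + 6·e^(−4.4150) = 4.0000 + 0.99483 + 0.21995 + 0.072567 = 5.2873.
⟨E⟩ = Σ EᵢPᵢ = 0.16313 ε.
S/k_B = ln Z + ⟨E⟩/kT = ln(5.2873) + 0.16313/0.453 = 1.6653 + 0.36011 = 2.03.

2.03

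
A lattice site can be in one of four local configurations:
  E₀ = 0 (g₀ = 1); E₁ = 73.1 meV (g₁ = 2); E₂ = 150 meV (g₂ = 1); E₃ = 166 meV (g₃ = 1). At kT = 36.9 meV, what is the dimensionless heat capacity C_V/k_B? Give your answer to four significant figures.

Eᵢ/kT = 0, 1.98103, 4.06504, 4.49864.
Z = Σ gᵢe^(−Eᵢ/kT) = 1·e^(−0) + 2·e^(−1.98103) + 1·e^(−4.06504) + 1·e^(−4.49864) = 1.00000 + 0.275854 + 0.0171623 + 0.0111241 = 1.30414.
⟨E⟩ = 18.8522 meV, ⟨E²⟩ = 1661.43 meV².
C_V/k_B = (⟨E²⟩ − ⟨E⟩²)/(kT)² = (1661.43 − 355.405)/1361.61 = 0.9592.

0.9592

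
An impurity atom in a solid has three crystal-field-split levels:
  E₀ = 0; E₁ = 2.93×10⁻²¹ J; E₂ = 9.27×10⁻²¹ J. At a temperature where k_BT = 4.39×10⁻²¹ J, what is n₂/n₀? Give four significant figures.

n₂/n₀ = exp[−(E₂−E₀)/kT] = exp(−(9.27 ×10⁻²¹ J)/(4.39 ×10⁻²¹ J)) = exp(-2.11162) = 0.1210.

0.1210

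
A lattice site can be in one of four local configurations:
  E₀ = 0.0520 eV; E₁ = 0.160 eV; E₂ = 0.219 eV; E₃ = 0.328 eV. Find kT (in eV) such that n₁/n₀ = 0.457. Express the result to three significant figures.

0.138 eV

n₁/n₀ = exp[−(E₁−E₀)/kT] = 0.457.
⇒ (E₁−E₀)/kT = ln(1/0.457) = ln(2.1882) = 0.78308.
kT = 0.1080 eV / 0.78308 = 0.138 eV.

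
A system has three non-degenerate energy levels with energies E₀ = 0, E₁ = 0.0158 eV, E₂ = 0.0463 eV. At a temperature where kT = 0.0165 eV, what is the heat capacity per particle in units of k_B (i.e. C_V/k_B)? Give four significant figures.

Eᵢ/kT = 0, 0.957576, 2.80606.
Z = Σ e^(−Eᵢ/kT) = e^(−0) + e^(−0.957576) + e^(−2.80606) = 1.00000 + 0.383822 + 0.0604427 = 1.44426.
⟨E⟩ = 0.00613663 eV, ⟨E²⟩ = 0.000156058 eV².
C_V/k_B = (⟨E²⟩ − ⟨E⟩²)/(kT)² = (0.000156058 − 0.0000376582)/0.000272250 = 0.4349.

0.4349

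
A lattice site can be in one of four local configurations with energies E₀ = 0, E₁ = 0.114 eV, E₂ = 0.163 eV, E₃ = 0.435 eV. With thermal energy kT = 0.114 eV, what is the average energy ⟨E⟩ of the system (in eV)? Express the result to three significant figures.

Eᵢ/kT = 0, 1.0000, 1.4298, 3.8158.
Z = Σ e^(−Eᵢ/kT) = e^(−0) + e^(−1.0000) + e^(−1.4298) + e^(−3.8158) = 1.0000 + 0.36788 + 0.23936 + 0.022020 = 1.6293.
⟨E⟩ = Σ Eᵢ e^(−Eᵢ/kT) / Z = (0·1.0000 + 0.114·0.36788 + 0.163·0.23936 + 0.435·0.022020) / 1.6293 = 0.0556 eV.

0.0556 eV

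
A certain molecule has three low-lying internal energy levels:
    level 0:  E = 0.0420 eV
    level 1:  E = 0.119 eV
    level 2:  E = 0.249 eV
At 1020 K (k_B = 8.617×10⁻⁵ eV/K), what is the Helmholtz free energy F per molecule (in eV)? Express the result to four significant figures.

k_BT = 8.617×10⁻⁵ × 1020 K = 0.0878934 eV.
Eᵢ/kT = 0.477852, 1.35391, 2.83298.
Z = Σ e^(−Eᵢ/kT) = e^(−0.477852) + e^(−1.35391) + e^(−2.83298) = 0.620114 + 0.258229 + 0.0588373 = 0.937180.
F = −kT ln Z = −0.0878934 × ln(0.937180) = −0.0878934 × -0.0648799 = 0.005703 eV.

0.005703 eV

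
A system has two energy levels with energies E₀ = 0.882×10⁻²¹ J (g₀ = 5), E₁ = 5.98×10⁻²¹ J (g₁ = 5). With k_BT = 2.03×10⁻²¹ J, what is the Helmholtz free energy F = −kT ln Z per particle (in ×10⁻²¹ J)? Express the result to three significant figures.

-2.54 ×10⁻²¹ J

Eᵢ/kT = 0.43448, 2.9458.
Z = Σ gᵢe^(−Eᵢ/kT) = 5·e^(−0.43448) + 5·e^(−2.9458) = 3.2380 + 0.26280 = 3.5008.
F = −kT ln Z = −2.03 × ln(3.5008) = −2.03 × 1.2530 = -2.54 ×10⁻²¹ J.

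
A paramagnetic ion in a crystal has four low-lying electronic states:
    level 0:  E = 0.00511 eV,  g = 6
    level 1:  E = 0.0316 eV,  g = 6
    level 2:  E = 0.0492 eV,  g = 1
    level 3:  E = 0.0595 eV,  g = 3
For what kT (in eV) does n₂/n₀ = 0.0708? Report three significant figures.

0.0515 eV

n₂/n₀ = (g₂/g₀) exp[−(E₂−E₀)/kT] = 0.0708.
⇒ (E₂−E₀)/kT = ln((1/6)/0.0708) = ln(2.3540) = 0.85612.
kT = 0.04409 eV / 0.85612 = 0.0515 eV.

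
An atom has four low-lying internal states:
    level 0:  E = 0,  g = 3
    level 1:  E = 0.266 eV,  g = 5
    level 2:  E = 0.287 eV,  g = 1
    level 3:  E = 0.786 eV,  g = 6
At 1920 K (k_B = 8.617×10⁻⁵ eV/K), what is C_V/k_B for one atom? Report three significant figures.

k_BT = 8.617×10⁻⁵ × 1920 K = 0.16545 eV.
Eᵢ/kT = 0, 1.6077, 1.7347, 4.7507.
Z = Σ gᵢe^(−Eᵢ/kT) = 3·e^(−0) + 5·e^(−1.6077) + 1·e^(−1.7347) + 6·e^(−4.7507) = 3.0000 + 1.0017 + 0.17645 + 0.051874 = 4.2300.
⟨E⟩ = 0.084602 eV, ⟨E²⟩ = 0.027768 eV².
C_V/k_B = (⟨E²⟩ − ⟨E⟩²)/(kT)² = (0.027768 − 0.0071575)/0.027374 = 0.753.

0.753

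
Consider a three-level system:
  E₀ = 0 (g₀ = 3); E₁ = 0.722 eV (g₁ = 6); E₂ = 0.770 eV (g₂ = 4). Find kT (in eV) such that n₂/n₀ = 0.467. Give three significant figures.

0.734 eV

n₂/n₀ = (g₂/g₀) exp[−(E₂−E₀)/kT] = 0.467.
⇒ (E₂−E₀)/kT = ln((4/3)/0.467) = ln(2.8551) = 1.0491.
kT = 0.770 eV / 1.0491 = 0.734 eV.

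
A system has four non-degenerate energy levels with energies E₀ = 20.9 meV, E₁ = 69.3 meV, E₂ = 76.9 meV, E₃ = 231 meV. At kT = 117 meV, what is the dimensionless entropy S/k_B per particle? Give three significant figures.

Eᵢ/kT = 0.17863, 0.59231, 0.65726, 1.9744.
Z = Σ e^(−Eᵢ/kT) = e^(−0.17863) + e^(−0.59231) + e^(−0.65726) + e^(−1.9744) = 0.83642 + 0.55305 + 0.51827 + 0.13884 = 2.0466.
⟨E⟩ = Σ EᵢPᵢ = 62.413 meV.
S/k_B = ln Z + ⟨E⟩/kT = ln(2.0466) + 62.413/117 = 0.71618 + 0.53344 = 1.25.

1.25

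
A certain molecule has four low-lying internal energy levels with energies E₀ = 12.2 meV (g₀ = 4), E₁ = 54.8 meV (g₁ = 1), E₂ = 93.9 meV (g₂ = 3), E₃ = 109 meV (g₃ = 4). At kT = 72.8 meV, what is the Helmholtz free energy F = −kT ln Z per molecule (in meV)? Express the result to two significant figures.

-130 meV

Eᵢ/kT = 0.1676, 0.7527, 1.290, 1.497.
Z = Σ gᵢe^(−Eᵢ/kT) = 4·e^(−0.1676) + 1·e^(−0.7527) + 3·e^(−1.290) + 4·e^(−1.497) = 3.383 + 0.4711 + 0.8258 + 0.8952 = 5.575.
F = −kT ln Z = −72.8 × ln(5.575) = −72.8 × 1.718 = -130 meV.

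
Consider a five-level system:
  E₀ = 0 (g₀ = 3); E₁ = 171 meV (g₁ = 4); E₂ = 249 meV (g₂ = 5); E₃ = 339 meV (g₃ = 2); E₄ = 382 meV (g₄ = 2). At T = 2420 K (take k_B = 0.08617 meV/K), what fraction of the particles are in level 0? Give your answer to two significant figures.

0.43

k_BT = 0.08617 × 2420 K = 208.5 meV.
Eᵢ/kT = 0, 0.8201, 1.194, 1.626, 1.832.
Z = Σ gᵢe^(−Eᵢ/kT) = 3·e^(−0) + 4·e^(−0.8201) + 5·e^(−1.194) + 2·e^(−1.626) + 2·e^(−1.832) = 3.000 + 1.762 + 1.515 + 0.3934 + 0.3202 = 6.991.
P₀ = g₀ e^(−E₀/kT) / Z = 3.000/6.991 = 0.43.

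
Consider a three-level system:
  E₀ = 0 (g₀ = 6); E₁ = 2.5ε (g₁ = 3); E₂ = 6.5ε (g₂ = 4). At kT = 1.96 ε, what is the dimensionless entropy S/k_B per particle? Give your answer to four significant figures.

Eᵢ/kT = 0, 1.27551, 3.31633.
Z = Σ gᵢe^(−Eᵢ/kT) = 6·e^(−0) + 3·e^(−1.27551) + 4·e^(−3.31633) = 6.00000 + 0.837865 + 0.145143 = 6.98301.
⟨E⟩ = Σ EᵢPᵢ = 0.435069 ε.
S/k_B = ln Z + ⟨E⟩/kT = ln(6.98301) + 0.435069/1.96 = 1.94348 + 0.221974 = 2.165.

2.165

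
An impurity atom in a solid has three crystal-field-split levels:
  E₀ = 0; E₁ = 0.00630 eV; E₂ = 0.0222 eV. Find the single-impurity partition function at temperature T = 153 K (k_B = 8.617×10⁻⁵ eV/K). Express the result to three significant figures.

k_BT = 8.617×10⁻⁵ × 153 K = 0.013184 eV.
Eᵢ/kT = 0, 0.47785, 1.6839.
Z = Σ e^(−Eᵢ/kT) = e^(−0) + e^(−0.47785) + e^(−1.6839) = 1.0000 + 0.62012 + 0.18565 = 1.8058.

Z = 1.81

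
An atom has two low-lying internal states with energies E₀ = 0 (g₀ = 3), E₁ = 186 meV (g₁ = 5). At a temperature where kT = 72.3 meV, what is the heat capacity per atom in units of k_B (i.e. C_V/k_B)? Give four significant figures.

Eᵢ/kT = 0, 2.57261.
Z = Σ gᵢe^(−Eᵢ/kT) = 3·e^(−0) + 5·e^(−2.57261) = 3.00000 + 0.381680 = 3.38168.
⟨E⟩ = 20.9933 meV, ⟨E²⟩ = 3904.75 meV².
C_V/k_B = (⟨E²⟩ − ⟨E⟩²)/(kT)² = (3904.75 − 440.719)/5227.29 = 0.6627.

0.6627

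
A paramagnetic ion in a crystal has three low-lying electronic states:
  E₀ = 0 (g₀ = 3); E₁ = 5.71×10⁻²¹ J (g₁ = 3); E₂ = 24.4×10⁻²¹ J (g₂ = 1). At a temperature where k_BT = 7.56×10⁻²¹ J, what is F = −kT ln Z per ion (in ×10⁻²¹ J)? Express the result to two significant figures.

-11 ×10⁻²¹ J

Eᵢ/kT = 0, 0.7553, 3.228.
Z = Σ gᵢe^(−Eᵢ/kT) = 3·e^(−0) + 3·e^(−0.7553) + 1·e^(−3.228) = 3.000 + 1.410 + 0.03964 = 4.450.
F = −kT ln Z = −7.56 × ln(4.450) = −7.56 × 1.493 = -11 ×10⁻²¹ J.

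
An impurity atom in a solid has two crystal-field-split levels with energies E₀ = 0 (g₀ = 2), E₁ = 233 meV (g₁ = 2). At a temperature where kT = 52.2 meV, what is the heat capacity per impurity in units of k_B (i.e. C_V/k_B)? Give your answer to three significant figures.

0.224

Eᵢ/kT = 0, 4.4636.
Z = Σ gᵢe^(−Eᵢ/kT) = 2·e^(−0) + 2·e^(−4.4636) = 2.0000 + 0.023042 = 2.0230.
⟨E⟩ = 2.6539 meV, ⟨E²⟩ = 618.35 meV².
C_V/k_B = (⟨E²⟩ − ⟨E⟩²)/(kT)² = (618.35 − 7.0432)/2724.8 = 0.224.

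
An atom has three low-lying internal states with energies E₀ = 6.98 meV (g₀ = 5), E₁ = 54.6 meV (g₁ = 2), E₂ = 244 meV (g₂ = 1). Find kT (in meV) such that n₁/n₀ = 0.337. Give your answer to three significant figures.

n₁/n₀ = (g₁/g₀) exp[−(E₁−E₀)/kT] = 0.337.
⇒ (E₁−E₀)/kT = ln((2/5)/0.337) = ln(1.1869) = 0.17134.
kT = 47.62 meV / 0.17134 = 278 meV.

278 meV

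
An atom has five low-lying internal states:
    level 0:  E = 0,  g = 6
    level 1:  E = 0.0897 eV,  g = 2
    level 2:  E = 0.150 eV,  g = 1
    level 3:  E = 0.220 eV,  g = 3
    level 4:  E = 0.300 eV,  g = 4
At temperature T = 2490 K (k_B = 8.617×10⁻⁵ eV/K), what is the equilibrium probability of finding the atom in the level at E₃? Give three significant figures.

0.109

k_BT = 8.617×10⁻⁵ × 2490 K = 0.21456 eV.
Eᵢ/kT = 0, 0.41806, 0.69911, 1.0254, 1.3982.
Z = Σ gᵢe^(−Eᵢ/kT) = 6·e^(−0) + 2·e^(−0.41806) + 1·e^(−0.69911) + 3·e^(−1.0254) + 4·e^(−1.3982) = 6.0000 + 1.3166 + 0.49703 + 1.0760 + 0.98816 = 9.8778.
P₃ = g₃ e^(−E₃/kT) / Z = 1.0760/9.8778 = 0.109.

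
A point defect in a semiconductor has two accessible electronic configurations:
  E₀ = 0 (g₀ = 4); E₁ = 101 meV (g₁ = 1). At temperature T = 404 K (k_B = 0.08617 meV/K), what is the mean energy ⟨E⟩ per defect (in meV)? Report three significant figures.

1.37 meV

k_BT = 0.08617 × 404 K = 34.813 meV.
Eᵢ/kT = 0, 2.9012.
Z = Σ gᵢe^(−Eᵢ/kT) = 4·e^(−0) + 1·e^(−2.9012) = 4.0000 + 0.054957 = 4.0550.
⟨E⟩ = Σ Eᵢ gᵢe^(−Eᵢ/kT) / Z = (0·4.0000 + 101·0.054957) / 4.0550 = 1.37 meV.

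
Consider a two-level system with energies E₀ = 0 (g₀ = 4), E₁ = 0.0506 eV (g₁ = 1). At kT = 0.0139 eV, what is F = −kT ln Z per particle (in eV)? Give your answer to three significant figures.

Eᵢ/kT = 0, 3.6403.
Z = Σ gᵢe^(−Eᵢ/kT) = 4·e^(−0) + 1·e^(−3.6403) = 4.0000 + 0.026244 = 4.0262.
F = −kT ln Z = −0.0139 × ln(4.0262) = −0.0139 × 1.3928 = -0.0194 eV.

-0.0194 eV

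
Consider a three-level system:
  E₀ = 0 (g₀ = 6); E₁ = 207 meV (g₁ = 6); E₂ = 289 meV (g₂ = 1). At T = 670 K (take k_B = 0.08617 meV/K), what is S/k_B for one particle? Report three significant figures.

k_BT = 0.08617 × 670 K = 57.734 meV.
Eᵢ/kT = 0, 3.5854, 5.0057.
Z = Σ gᵢe^(−Eᵢ/kT) = 6·e^(−0) + 6·e^(−3.5854) + 1·e^(−5.0057) = 6.0000 + 0.16635 + 0.0066996 = 6.1730.
⟨E⟩ = Σ EᵢPᵢ = 5.8919 meV.
S/k_B = ln Z + ⟨E⟩/kT = ln(6.1730) + 5.8919/57.734 = 1.8202 + 0.10205 = 1.92.

1.92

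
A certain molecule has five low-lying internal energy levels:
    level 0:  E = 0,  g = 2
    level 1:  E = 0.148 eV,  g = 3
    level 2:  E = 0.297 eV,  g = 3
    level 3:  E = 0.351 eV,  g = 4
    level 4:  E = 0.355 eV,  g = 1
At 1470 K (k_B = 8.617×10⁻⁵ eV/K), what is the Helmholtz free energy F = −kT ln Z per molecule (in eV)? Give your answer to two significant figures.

-0.16 eV

k_BT = 8.617×10⁻⁵ × 1470 K = 0.1267 eV.
Eᵢ/kT = 0, 1.168, 2.344, 2.770, 2.802.
Z = Σ gᵢe^(−Eᵢ/kT) = 2·e^(−0) + 3·e^(−1.168) + 3·e^(−2.344) + 4·e^(−2.770) + 1·e^(−2.802) = 2.000 + 0.9330 + 0.2878 + 0.2506 + 0.06069 = 3.532.
F = −kT ln Z = −0.1267 × ln(3.532) = −0.1267 × 1.262 = -0.16 eV.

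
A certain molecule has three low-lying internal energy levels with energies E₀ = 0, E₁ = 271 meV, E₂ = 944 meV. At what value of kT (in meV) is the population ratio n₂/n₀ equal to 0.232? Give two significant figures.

650 meV

n₂/n₀ = exp[−(E₂−E₀)/kT] = 0.232.
⇒ (E₂−E₀)/kT = ln(1/0.232) = ln(4.310) = 1.461.
kT = 944 meV / 1.461 = 650 meV.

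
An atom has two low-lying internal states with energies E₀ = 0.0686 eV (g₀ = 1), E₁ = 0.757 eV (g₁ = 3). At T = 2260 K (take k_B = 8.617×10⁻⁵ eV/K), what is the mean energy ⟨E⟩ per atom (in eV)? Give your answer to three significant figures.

k_BT = 8.617×10⁻⁵ × 2260 K = 0.19474 eV.
Eᵢ/kT = 0.35226, 3.8872.
Z = Σ gᵢe^(−Eᵢ/kT) = 1·e^(−0.35226) + 3·e^(−3.8872) = 0.70310 + 0.061508 = 0.76461.
⟨E⟩ = Σ Eᵢ gᵢe^(−Eᵢ/kT) / Z = (0.0686·0.70310 + 0.757·0.061508) / 0.76461 = 0.124 eV.

0.124 eV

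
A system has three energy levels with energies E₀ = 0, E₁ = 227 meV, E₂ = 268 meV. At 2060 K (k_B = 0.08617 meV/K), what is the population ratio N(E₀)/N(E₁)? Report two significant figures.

k_BT = 0.08617 × 2060 K = 177.5 meV.
n₀/n₁ = exp[−(E₀−E₁)/kT] = exp(−(-227 meV)/(177.5 meV)) = exp(1.279) = 3.6.

3.6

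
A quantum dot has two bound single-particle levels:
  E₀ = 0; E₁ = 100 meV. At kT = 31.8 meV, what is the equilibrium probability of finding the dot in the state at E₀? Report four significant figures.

0.9587

Eᵢ/kT = 0, 3.14465.
Z = Σ e^(−Eᵢ/kT) = e^(−0) + e^(−3.14465) = 1.00000 + 0.0430820 = 1.04308.
P₀ = e^(−E₀/kT) / Z = 1.00000/1.04308 = 0.9587.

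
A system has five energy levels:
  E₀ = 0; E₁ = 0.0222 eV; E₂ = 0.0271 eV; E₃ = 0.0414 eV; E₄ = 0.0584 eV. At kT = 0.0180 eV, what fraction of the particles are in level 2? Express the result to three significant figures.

Eᵢ/kT = 0, 1.2333, 1.5056, 2.3000, 3.2444.
Z = Σ e^(−Eᵢ/kT) = e^(−0) + e^(−1.2333) + e^(−1.5056) + e^(−2.3000) + e^(−3.2444) = 1.0000 + 0.29133 + 0.22188 + 0.10026 + 0.038992 = 1.6525.
P₂ = e^(−E₂/kT) / Z = 0.22188/1.6525 = 0.134.

0.134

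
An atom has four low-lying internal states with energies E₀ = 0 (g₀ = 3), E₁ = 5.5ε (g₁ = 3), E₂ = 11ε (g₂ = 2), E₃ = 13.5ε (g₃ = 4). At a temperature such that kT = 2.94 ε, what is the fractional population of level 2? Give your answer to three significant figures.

0.0134

Eᵢ/kT = 0, 1.8707, 3.7415, 4.5918.
Z = Σ gᵢe^(−Eᵢ/kT) = 3·e^(−0) + 3·e^(−1.8707) + 2·e^(−3.7415) + 4·e^(−4.5918) = 3.0000 + 0.46205 + 0.047437 + 0.040538 = 3.5500.
P₂ = g₂ e^(−E₂/kT) / Z = 0.047437/3.5500 = 0.0134.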